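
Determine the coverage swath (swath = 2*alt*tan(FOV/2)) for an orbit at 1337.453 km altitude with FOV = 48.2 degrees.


FOV = 48.2 deg = 0.8412487 rad
swath = 2 * alt * tan(FOV/2) = 2 * 1337.453 * tan(0.4206243)
swath = 2 * 1337.453 * 0.4473216
swath = 1196.5433 km

1196.5433 km


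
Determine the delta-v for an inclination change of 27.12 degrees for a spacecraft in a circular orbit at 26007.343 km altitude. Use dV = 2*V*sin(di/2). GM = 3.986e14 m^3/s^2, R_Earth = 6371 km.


r = 32378.3430 km = 3.2378343e+07 m
V = sqrt(mu/r) = 3508.6604 m/s
di = 27.12 deg = 0.4733333 rad
dV = 2*V*sin(di/2) = 2*3508.6604*sin(0.2366666)
dV = 1645.3056 m/s = 1.6453 km/s

1.6453 km/s


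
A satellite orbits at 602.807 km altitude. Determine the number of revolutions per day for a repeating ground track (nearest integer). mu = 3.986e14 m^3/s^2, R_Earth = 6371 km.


r = 6.973807e+06 m
T = 2*pi*sqrt(r^3/mu) = 5795.8363 s = 96.5973 min
revs/day = 1440 / 96.5973 = 14.9073
Rounded: 15 revolutions per day

15 revolutions per day


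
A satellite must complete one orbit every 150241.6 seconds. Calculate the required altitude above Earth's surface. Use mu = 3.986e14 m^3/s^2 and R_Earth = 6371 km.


T = 150241.6 s
r = (mu*T^2/(4*pi^2))^(1/3) = (3.986e14 * 150241.6^2 / (4*pi^2))^(1/3)
r = 6.1082854e+07 m = 61082.8538 km
alt = r - R_E = 61082.8538 - 6371 = 54711.8538 km

54711.8538 km


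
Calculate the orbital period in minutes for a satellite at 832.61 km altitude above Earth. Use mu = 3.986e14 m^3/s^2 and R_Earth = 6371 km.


r = 7203.6100 km = 7.20361e+06 m
T = 2*pi*sqrt(r^3/mu) = 2*pi*sqrt(3.7380971e+20 / 3.986e14)
T = 6084.6627 s = 101.4110 min

101.4110 minutes


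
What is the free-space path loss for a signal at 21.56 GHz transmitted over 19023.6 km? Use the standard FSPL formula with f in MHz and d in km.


f = 21.56 GHz = 21560.0000 MHz
d = 19023.6 km
FSPL = 32.44 + 20*log10(21560.0000) + 20*log10(19023.6)
FSPL = 32.44 + 86.6730 + 85.5859
FSPL = 204.6988 dB

204.6988 dB


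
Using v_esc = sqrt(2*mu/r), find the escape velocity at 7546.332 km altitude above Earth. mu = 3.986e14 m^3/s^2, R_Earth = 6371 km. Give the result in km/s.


r = 6371.0 + 7546.332 = 13917.3320 km = 1.3917332e+07 m
v_esc = sqrt(2*mu/r) = sqrt(2*3.986e14 / 1.3917332e+07)
v_esc = 7568.4274 m/s = 7.5684 km/s

7.5684 km/s


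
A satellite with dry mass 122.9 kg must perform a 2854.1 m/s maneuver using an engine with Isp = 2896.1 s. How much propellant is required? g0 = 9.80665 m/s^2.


ve = Isp * g0 = 2896.1 * 9.80665 = 28401.039065 m/s
mass ratio = exp(dv/ve) = exp(2854.1/28401.039065) = 1.10571568
m_prop = m_dry * (mr - 1) = 122.9 * (1.10571568 - 1)
m_prop = 12.9925 kg

12.9925 kg


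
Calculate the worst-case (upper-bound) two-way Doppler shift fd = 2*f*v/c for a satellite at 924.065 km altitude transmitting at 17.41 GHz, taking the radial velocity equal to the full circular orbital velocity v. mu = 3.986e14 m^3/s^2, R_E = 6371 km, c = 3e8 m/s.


r = 7.295065e+06 m
v = sqrt(mu/r) = 7391.8656 m/s (worst-case radial velocity)
f = 17.41 GHz = 1.741e+10 Hz
fd = 2*f*v/c = 2*1.741e+10*7391.8656/3.0e+08
fd = 857949.2053 Hz

857949.2053 Hz


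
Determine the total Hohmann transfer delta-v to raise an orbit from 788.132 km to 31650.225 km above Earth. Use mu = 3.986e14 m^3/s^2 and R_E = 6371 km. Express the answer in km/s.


r1 = 7159.1320 km = 7.159132e+06 m
r2 = 38021.2250 km = 3.8021225e+07 m
dv1 = sqrt(mu/r1)*(sqrt(2*r2/(r1+r2)) - 1) = 2218.6523 m/s
dv2 = sqrt(mu/r2)*(1 - sqrt(2*r1/(r1+r2))) = 1415.0964 m/s
total dv = |dv1| + |dv2| = 2218.6523 + 1415.0964 = 3633.7487 m/s = 3.6337 km/s

3.6337 km/s


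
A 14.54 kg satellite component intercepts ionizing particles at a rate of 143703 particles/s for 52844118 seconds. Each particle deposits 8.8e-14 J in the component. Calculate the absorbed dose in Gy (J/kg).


Total energy deposited = rate * time * E_per
  = 143703 * 52844118 * 8.8e-14 = 0.6682595 J
Dose = E_total / mass = 0.6682595 / 14.54
Dose = 0.04596008 Gy

0.0460 Gy


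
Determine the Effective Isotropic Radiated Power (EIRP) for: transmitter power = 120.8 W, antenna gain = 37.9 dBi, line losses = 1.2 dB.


Pt = 120.8 W = 20.8207 dBW
EIRP = Pt_dBW + Gt - losses = 20.8207 + 37.9 - 1.2 = 57.5207 dBW

57.5207 dBW


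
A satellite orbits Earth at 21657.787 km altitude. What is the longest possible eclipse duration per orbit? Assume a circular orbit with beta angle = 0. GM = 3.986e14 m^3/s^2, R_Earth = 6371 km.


r = 28028.7870 km
T = 778.3348 min
Eclipse fraction = arcsin(R_E/r)/pi = arcsin(6371.0000/28028.7870)/pi
= arcsin(0.227302)/pi = 0.07299046
Eclipse duration = 0.07299046 * 778.3348 = 56.8110 min

56.8110 minutes


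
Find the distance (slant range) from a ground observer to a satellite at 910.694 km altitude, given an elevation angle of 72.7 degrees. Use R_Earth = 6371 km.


h = 910.694 km, el = 72.7 deg
d = -R_E*sin(el) + sqrt((R_E*sin(el))^2 + 2*R_E*h + h^2)
d = -6371.0000*sin(1.2689) + sqrt((6371.0000*0.9547608)^2 + 2*6371.0000*910.694 + 910.694^2)
d = 948.1258 km

948.1258 km


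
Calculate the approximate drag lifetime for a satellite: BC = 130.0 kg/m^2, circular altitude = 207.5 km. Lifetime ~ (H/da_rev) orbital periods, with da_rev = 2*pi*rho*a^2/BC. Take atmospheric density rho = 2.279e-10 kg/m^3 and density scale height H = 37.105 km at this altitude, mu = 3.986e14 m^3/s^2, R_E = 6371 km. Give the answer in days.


a = R_E + alt = 6578.5000 km = 6.5785e+06 m
da_rev = 2*pi*rho*a^2/BC = 2*pi*2.279e-10*(6.5785e+06)^2/130.0 = 476.688417 m per revolution
N = H/da_rev = 37105.0000 m / 476.688417 m = 77.8391 revolutions
P = 2*pi*sqrt(a^3/mu) = 5310.0858 s
lifetime = N*P = 77.8391 * 5310.0858 = 413332.3301 s = 4.7839 days

4.7839 days


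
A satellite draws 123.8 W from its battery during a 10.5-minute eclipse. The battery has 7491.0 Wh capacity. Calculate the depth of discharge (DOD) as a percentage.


E_used = P * t / 60 = 123.8 * 10.5 / 60 = 21.6650 Wh
DOD = E_used / E_total * 100 = 21.6650 / 7491.0 * 100
DOD = 0.2892137 %

0.2892 %


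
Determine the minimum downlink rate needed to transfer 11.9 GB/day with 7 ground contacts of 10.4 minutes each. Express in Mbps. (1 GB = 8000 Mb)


total contact time = 7 * 10.4 * 60 = 4368.0000 s
data = 11.9 GB = 95200.0000 Mb
rate = 95200.0000 / 4368.0000 = 21.7949 Mbps

21.7949 Mbps


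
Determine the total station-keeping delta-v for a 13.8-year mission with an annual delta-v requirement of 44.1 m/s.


dV = rate * years = 44.1 * 13.8
dV = 608.5800 m/s

608.5800 m/s


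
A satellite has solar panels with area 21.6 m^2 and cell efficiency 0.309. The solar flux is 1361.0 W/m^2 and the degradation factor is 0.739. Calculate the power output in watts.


P = area * eta * S * degradation
P = 21.6 * 0.309 * 1361.0 * 0.739
P = 6712.9714 W

6712.9714 W


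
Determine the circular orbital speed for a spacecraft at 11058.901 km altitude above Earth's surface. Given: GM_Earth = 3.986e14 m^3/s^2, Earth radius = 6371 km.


r = R_E + alt = 6371.0 + 11058.901 = 17429.9010 km = 1.7429901e+07 m
v = sqrt(mu/r) = sqrt(3.986e14 / 1.7429901e+07) = 4782.1279 m/s = 4.7821 km/s

4.7821 km/s


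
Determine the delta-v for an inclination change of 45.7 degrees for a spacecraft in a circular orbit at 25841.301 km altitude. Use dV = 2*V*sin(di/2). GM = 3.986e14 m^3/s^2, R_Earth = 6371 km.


r = 32212.3010 km = 3.2212301e+07 m
V = sqrt(mu/r) = 3517.6917 m/s
di = 45.7 deg = 0.7976155 rad
dV = 2*V*sin(di/2) = 2*3517.6917*sin(0.3988077)
dV = 2731.9795 m/s = 2.7320 km/s

2.7320 km/s


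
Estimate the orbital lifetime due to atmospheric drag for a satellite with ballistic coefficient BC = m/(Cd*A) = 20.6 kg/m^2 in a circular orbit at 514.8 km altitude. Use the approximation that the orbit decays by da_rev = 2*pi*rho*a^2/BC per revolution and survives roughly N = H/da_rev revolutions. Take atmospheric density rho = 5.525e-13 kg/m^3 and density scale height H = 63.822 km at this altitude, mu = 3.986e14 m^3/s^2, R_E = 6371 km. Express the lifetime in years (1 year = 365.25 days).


a = R_E + alt = 6885.8000 km = 6.8858e+06 m
da_rev = 2*pi*rho*a^2/BC = 2*pi*5.525e-13*(6.8858e+06)^2/20.6 = 7.990128 m per revolution
N = H/da_rev = 63822.0000 m / 7.990128 m = 7987.6067 revolutions
P = 2*pi*sqrt(a^3/mu) = 5686.4710 s
lifetime = N*P = 7987.6067 * 5686.4710 = 4.5421294e+07 s = 525.7094 days
years = 525.7094 / 365.25 = 1.4393 years

1.4393 years


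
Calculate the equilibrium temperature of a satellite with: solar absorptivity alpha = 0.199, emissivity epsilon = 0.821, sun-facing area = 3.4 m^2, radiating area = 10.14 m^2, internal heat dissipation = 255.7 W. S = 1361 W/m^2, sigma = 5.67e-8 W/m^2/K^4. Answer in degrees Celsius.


Numerator = alpha*S*A_sun + Q_int = 0.199*1361*3.4 + 255.7 = 1176.5526 W
Denominator = eps*sigma*A_rad = 0.821*5.67e-8*10.14 = 4.720241e-07 W/K^4
T^4 = 2.4925689e+09 K^4
T = 223.4404 K = -49.7096 C

-49.7096 degrees Celsius


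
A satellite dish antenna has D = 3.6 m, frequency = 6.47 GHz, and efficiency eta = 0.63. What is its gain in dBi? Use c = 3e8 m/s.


lambda = c/f = 3e8 / 6.47e+09 = 0.04636785 m
G = eta*(pi*D/lambda)^2 = 0.63*(pi*3.6/0.04636785)^2
G = 37481.0154 (linear)
G = 10*log10(37481.0154) = 45.7381 dBi

45.7381 dBi


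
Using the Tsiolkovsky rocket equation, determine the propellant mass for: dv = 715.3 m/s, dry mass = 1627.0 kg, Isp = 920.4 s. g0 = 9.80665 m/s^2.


ve = Isp * g0 = 920.4 * 9.80665 = 9026.040660 m/s
mass ratio = exp(dv/ve) = exp(715.3/9026.040660) = 1.08247326
m_prop = m_dry * (mr - 1) = 1627.0 * (1.08247326 - 1)
m_prop = 134.1840 kg

134.1840 kg


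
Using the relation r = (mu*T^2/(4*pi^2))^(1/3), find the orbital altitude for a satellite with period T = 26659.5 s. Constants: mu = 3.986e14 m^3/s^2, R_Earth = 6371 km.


T = 26659.5 s
r = (mu*T^2/(4*pi^2))^(1/3) = (3.986e14 * 26659.5^2 / (4*pi^2))^(1/3)
r = 1.9288296e+07 m = 19288.2956 km
alt = r - R_E = 19288.2956 - 6371 = 12917.2956 km

12917.2956 km


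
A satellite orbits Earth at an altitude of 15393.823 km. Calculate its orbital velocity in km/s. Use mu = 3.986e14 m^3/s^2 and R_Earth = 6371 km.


r = R_E + alt = 6371.0 + 15393.823 = 21764.8230 km = 2.1764823e+07 m
v = sqrt(mu/r) = sqrt(3.986e14 / 2.1764823e+07) = 4279.4808 m/s = 4.2795 km/s

4.2795 km/s


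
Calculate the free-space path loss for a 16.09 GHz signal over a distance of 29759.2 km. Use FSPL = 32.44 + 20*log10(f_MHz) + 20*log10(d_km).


f = 16.09 GHz = 16090.0000 MHz
d = 29759.2 km
FSPL = 32.44 + 20*log10(16090.0000) + 20*log10(29759.2)
FSPL = 32.44 + 84.1311 + 89.4724
FSPL = 206.0435 dB

206.0435 dB


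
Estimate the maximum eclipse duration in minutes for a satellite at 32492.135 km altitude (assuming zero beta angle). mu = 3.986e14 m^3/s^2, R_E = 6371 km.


r = 38863.1350 km
T = 1270.7693 min
Eclipse fraction = arcsin(R_E/r)/pi = arcsin(6371.0000/38863.1350)/pi
= arcsin(0.1639343)/pi = 0.0524185
Eclipse duration = 0.0524185 * 1270.7693 = 66.6118 min

66.6118 minutes


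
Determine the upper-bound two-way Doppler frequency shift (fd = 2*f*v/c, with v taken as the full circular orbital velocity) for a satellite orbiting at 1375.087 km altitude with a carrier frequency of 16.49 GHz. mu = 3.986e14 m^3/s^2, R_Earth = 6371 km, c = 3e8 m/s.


r = 7.746087e+06 m
v = sqrt(mu/r) = 7173.4399 m/s (worst-case radial velocity)
f = 16.49 GHz = 1.649e+10 Hz
fd = 2*f*v/c = 2*1.649e+10*7173.4399/3.0e+08
fd = 788600.1558 Hz

788600.1558 Hz


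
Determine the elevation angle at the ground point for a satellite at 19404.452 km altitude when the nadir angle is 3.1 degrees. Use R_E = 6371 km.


r = R_E + alt = 25775.4520 km
Law of sines in the satellite / Earth-center / ground-point triangle:
  sin(nadir)/R_E = sin(90 + el)/r  =>  cos(el) = (r/R_E)*sin(nadir)
cos(el) = (25775.4520 / 6371.0000) * sin(3.1 deg) = 0.2187892
el = arccos(0.2187892) = 77.3621 deg
(Earth-central angle = 90 - nadir - el = 9.5379 deg)

77.3621 degrees


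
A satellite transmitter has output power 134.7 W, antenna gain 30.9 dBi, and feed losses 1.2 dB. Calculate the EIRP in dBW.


Pt = 134.7 W = 21.2937 dBW
EIRP = Pt_dBW + Gt - losses = 21.2937 + 30.9 - 1.2 = 50.9937 dBW

50.9937 dBW


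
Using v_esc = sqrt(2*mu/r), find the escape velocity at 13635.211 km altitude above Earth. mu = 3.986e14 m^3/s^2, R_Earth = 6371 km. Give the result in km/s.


r = 6371.0 + 13635.211 = 20006.2110 km = 2.0006211e+07 m
v_esc = sqrt(2*mu/r) = sqrt(2*3.986e14 / 2.0006211e+07)
v_esc = 6312.4976 m/s = 6.3125 km/s

6.3125 km/s


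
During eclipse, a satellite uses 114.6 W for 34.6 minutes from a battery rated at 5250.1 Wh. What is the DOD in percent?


E_used = P * t / 60 = 114.6 * 34.6 / 60 = 66.0860 Wh
DOD = E_used / E_total * 100 = 66.0860 / 5250.1 * 100
DOD = 1.2588 %

1.2588 %


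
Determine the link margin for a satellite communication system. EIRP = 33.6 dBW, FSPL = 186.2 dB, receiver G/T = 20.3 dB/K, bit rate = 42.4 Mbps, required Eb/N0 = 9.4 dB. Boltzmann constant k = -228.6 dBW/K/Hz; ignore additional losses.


C/N0 = EIRP - FSPL + G/T - k = 33.6 - 186.2 + 20.3 - (-228.6)
C/N0 = 96.3000 dB-Hz
R_b = 42.4 Mbps = 4.24e+07 bps -> 10*log10(R_b) = 76.2737 dB-Hz
Eb/N0 = C/N0 - 10*log10(R_b) = 96.3000 - 76.2737 = 20.0263 dB
Margin = Eb/N0 - Eb/N0_req = 20.0263 - 9.4 = 10.6263 dB (link closes)

10.6263 dB


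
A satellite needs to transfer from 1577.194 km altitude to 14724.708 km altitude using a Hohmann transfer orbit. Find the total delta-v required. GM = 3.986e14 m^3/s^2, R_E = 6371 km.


r1 = 7948.1940 km = 7.948194e+06 m
r2 = 21095.7080 km = 2.1095708e+07 m
dv1 = sqrt(mu/r1)*(sqrt(2*r2/(r1+r2)) - 1) = 1453.6545 m/s
dv2 = sqrt(mu/r2)*(1 - sqrt(2*r1/(r1+r2))) = 1130.9875 m/s
total dv = |dv1| + |dv2| = 1453.6545 + 1130.9875 = 2584.6420 m/s = 2.5846 km/s

2.5846 km/s


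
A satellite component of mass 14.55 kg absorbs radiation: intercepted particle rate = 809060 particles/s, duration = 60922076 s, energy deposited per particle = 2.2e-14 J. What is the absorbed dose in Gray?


Total energy deposited = rate * time * E_per
  = 809060 * 60922076 * 2.2e-14 = 1.0844 J
Dose = E_total / mass = 1.0844 / 14.55
Dose = 0.07452725 Gy

0.0745 Gy


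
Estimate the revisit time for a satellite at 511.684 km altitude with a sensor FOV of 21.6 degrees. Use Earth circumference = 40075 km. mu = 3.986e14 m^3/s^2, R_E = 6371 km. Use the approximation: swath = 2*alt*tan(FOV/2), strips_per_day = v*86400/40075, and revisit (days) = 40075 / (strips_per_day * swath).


swath = 2*511.684*tan(0.1884956) = 195.2179 km
v = sqrt(mu/r) = 7610.0889 m/s = 7.6101 km/s
strips/day = v*86400/40075 = 7.6101*86400/40075 = 16.4070
coverage/day = strips * swath = 16.4070 * 195.2179 = 3202.9455 km
revisit = 40075 / 3202.9455 = 12.5119 days

12.5119 days


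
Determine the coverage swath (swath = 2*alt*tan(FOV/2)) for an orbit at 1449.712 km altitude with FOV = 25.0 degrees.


FOV = 25.0 deg = 0.4363323 rad
swath = 2 * alt * tan(FOV/2) = 2 * 1449.712 * tan(0.2181662)
swath = 2 * 1449.712 * 0.2216947
swath = 642.7868 km

642.7868 km


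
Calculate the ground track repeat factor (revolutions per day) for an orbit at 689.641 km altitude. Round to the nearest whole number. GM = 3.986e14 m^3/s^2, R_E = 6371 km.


r = 7.060641e+06 m
T = 2*pi*sqrt(r^3/mu) = 5904.4224 s = 98.4070 min
revs/day = 1440 / 98.4070 = 14.6331
Rounded: 15 revolutions per day

15 revolutions per day


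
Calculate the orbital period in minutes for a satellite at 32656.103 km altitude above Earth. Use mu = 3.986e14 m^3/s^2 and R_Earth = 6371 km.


r = 39027.1030 km = 3.9027103e+07 m
T = 2*pi*sqrt(r^3/mu) = 2*pi*sqrt(5.9442757e+22 / 3.986e14)
T = 76729.2040 s = 1278.8201 min

1278.8201 minutes


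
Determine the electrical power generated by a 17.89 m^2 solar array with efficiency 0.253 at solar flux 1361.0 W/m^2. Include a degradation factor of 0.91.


P = area * eta * S * degradation
P = 17.89 * 0.253 * 1361.0 * 0.91
P = 5605.7068 W

5605.7068 W


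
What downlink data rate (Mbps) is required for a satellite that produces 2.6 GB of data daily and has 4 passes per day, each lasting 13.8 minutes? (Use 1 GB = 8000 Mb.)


total contact time = 4 * 13.8 * 60 = 3312.0000 s
data = 2.6 GB = 20800.0000 Mb
rate = 20800.0000 / 3312.0000 = 6.2802 Mbps

6.2802 Mbps


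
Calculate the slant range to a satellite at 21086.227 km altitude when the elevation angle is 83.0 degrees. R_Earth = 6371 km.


h = 21086.227 km, el = 83.0 deg
d = -R_E*sin(el) + sqrt((R_E*sin(el))^2 + 2*R_E*h + h^2)
d = -6371.0000*sin(1.4486) + sqrt((6371.0000*0.9925462)^2 + 2*6371.0000*21086.227 + 21086.227^2)
d = 21122.7354 km

21122.7354 km


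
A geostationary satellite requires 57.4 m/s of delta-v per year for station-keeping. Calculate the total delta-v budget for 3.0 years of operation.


dV = rate * years = 57.4 * 3.0
dV = 172.2000 m/s

172.2000 m/s


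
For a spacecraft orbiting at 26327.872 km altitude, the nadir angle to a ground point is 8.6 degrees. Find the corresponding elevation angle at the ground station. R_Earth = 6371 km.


r = R_E + alt = 32698.8720 km
Law of sines in the satellite / Earth-center / ground-point triangle:
  sin(nadir)/R_E = sin(90 + el)/r  =>  cos(el) = (r/R_E)*sin(nadir)
cos(el) = (32698.8720 / 6371.0000) * sin(8.6 deg) = 0.7674834
el = arccos(0.7674834) = 39.8716 deg
(Earth-central angle = 90 - nadir - el = 41.5284 deg)

39.8716 degrees


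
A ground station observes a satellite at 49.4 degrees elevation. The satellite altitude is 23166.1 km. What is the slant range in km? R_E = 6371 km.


h = 23166.1 km, el = 49.4 deg
d = -R_E*sin(el) + sqrt((R_E*sin(el))^2 + 2*R_E*h + h^2)
d = -6371.0000*sin(0.8621927) + sqrt((6371.0000*0.7592713)^2 + 2*6371.0000*23166.1 + 23166.1^2)
d = 24407.3449 km

24407.3449 km


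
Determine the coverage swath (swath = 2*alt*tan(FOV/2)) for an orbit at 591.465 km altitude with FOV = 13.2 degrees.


FOV = 13.2 deg = 0.2303835 rad
swath = 2 * alt * tan(FOV/2) = 2 * 591.465 * tan(0.1151917)
swath = 2 * 591.465 * 0.1157039
swath = 136.8697 km

136.8697 km


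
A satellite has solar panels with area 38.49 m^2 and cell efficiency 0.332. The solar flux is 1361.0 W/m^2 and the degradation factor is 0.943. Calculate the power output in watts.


P = area * eta * S * degradation
P = 38.49 * 0.332 * 1361.0 * 0.943
P = 16400.4518 W

16400.4518 W


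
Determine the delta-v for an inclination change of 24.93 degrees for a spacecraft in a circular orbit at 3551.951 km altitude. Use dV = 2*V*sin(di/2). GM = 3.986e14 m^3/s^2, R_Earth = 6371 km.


r = 9922.9510 km = 9.922951e+06 m
V = sqrt(mu/r) = 6337.9415 m/s
di = 24.93 deg = 0.4351106 rad
dV = 2*V*sin(di/2) = 2*6337.9415*sin(0.2175553)
dV = 2736.0030 m/s = 2.7360 km/s

2.7360 km/s


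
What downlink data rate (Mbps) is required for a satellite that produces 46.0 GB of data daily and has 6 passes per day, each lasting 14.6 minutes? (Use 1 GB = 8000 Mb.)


total contact time = 6 * 14.6 * 60 = 5256.0000 s
data = 46.0 GB = 368000.0000 Mb
rate = 368000.0000 / 5256.0000 = 70.0152 Mbps

70.0152 Mbps


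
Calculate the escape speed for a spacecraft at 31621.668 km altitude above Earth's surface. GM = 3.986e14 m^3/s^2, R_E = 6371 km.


r = 6371.0 + 31621.668 = 37992.6680 km = 3.7992668e+07 m
v_esc = sqrt(2*mu/r) = sqrt(2*3.986e14 / 3.7992668e+07)
v_esc = 4580.7200 m/s = 4.5807 km/s

4.5807 km/s


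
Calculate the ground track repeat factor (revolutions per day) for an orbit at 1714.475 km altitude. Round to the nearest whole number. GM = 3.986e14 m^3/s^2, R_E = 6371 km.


r = 8.085475e+06 m
T = 2*pi*sqrt(r^3/mu) = 7235.5163 s = 120.5919 min
revs/day = 1440 / 120.5919 = 11.9411
Rounded: 12 revolutions per day

12 revolutions per day


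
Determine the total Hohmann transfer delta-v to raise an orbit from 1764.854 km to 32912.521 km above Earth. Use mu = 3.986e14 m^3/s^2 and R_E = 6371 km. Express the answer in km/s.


r1 = 8135.8540 km = 8.135854e+06 m
r2 = 39283.5210 km = 3.9283521e+07 m
dv1 = sqrt(mu/r1)*(sqrt(2*r2/(r1+r2)) - 1) = 2010.1790 m/s
dv2 = sqrt(mu/r2)*(1 - sqrt(2*r1/(r1+r2))) = 1319.4371 m/s
total dv = |dv1| + |dv2| = 2010.1790 + 1319.4371 = 3329.6161 m/s = 3.3296 km/s

3.3296 km/s


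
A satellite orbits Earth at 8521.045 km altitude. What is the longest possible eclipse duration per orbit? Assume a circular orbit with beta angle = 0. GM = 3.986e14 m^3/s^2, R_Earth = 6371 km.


r = 14892.0450 km
T = 301.4335 min
Eclipse fraction = arcsin(R_E/r)/pi = arcsin(6371.0000/14892.0450)/pi
= arcsin(0.4278123)/pi = 0.1407156
Eclipse duration = 0.1407156 * 301.4335 = 42.4164 min

42.4164 minutes


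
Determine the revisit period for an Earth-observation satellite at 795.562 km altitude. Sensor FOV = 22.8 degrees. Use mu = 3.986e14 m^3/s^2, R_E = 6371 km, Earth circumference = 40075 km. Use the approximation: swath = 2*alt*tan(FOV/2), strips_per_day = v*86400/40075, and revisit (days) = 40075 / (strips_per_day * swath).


swath = 2*795.562*tan(0.1989675) = 320.8269 km
v = sqrt(mu/r) = 7457.8426 m/s = 7.4578 km/s
strips/day = v*86400/40075 = 7.4578*86400/40075 = 16.0788
coverage/day = strips * swath = 16.0788 * 320.8269 = 5158.5087 km
revisit = 40075 / 5158.5087 = 7.7687 days

7.7687 days


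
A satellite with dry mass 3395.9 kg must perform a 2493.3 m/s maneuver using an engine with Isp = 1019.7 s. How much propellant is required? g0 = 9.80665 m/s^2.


ve = Isp * g0 = 1019.7 * 9.80665 = 9999.841005 m/s
mass ratio = exp(dv/ve) = exp(2493.3/9999.841005) = 1.28317049
m_prop = m_dry * (mr - 1) = 3395.9 * (1.28317049 - 1)
m_prop = 961.6187 kg

961.6187 kg


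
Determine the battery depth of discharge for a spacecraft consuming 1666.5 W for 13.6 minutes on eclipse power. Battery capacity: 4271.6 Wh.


E_used = P * t / 60 = 1666.5 * 13.6 / 60 = 377.7400 Wh
DOD = E_used / E_total * 100 = 377.7400 / 4271.6 * 100
DOD = 8.8431 %

8.8431 %


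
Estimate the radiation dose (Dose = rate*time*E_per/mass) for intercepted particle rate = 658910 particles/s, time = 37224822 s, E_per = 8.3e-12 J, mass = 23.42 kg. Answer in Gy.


Total energy deposited = rate * time * E_per
  = 658910 * 37224822 * 8.3e-12 = 203.5808 J
Dose = E_total / mass = 203.5808 / 23.42
Dose = 8.6926 Gy

8.6926 Gy


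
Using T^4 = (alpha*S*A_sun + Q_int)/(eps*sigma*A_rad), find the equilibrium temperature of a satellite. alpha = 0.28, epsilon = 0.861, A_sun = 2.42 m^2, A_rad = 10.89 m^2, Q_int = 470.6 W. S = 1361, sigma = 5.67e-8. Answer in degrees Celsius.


Numerator = alpha*S*A_sun + Q_int = 0.28*1361*2.42 + 470.6 = 1392.8136 W
Denominator = eps*sigma*A_rad = 0.861*5.67e-8*10.89 = 5.3163564e-07 W/K^4
T^4 = 2.619865e+09 K^4
T = 226.2402 K = -46.9098 C

-46.9098 degrees Celsius


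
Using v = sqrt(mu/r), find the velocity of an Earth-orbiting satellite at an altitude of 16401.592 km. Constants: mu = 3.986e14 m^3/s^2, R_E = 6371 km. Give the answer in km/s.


r = R_E + alt = 6371.0 + 16401.592 = 22772.5920 km = 2.2772592e+07 m
v = sqrt(mu/r) = sqrt(3.986e14 / 2.2772592e+07) = 4183.7181 m/s = 4.1837 km/s

4.1837 km/s


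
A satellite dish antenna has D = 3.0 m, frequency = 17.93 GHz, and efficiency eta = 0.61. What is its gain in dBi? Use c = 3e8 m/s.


lambda = c/f = 3e8 / 1.793e+10 = 0.01673173 m
G = eta*(pi*D/lambda)^2 = 0.61*(pi*3.0/0.01673173)^2
G = 193548.6558 (linear)
G = 10*log10(193548.6558) = 52.8679 dBi

52.8679 dBi


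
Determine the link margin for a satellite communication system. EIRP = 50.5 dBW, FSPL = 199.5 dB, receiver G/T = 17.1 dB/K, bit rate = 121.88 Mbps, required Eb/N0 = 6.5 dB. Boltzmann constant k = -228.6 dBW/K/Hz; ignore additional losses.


C/N0 = EIRP - FSPL + G/T - k = 50.5 - 199.5 + 17.1 - (-228.6)
C/N0 = 96.7000 dB-Hz
R_b = 121.88 Mbps = 1.2188e+08 bps -> 10*log10(R_b) = 80.8593 dB-Hz
Eb/N0 = C/N0 - 10*log10(R_b) = 96.7000 - 80.8593 = 15.8407 dB
Margin = Eb/N0 - Eb/N0_req = 15.8407 - 6.5 = 9.3407 dB (link closes)

9.3407 dB


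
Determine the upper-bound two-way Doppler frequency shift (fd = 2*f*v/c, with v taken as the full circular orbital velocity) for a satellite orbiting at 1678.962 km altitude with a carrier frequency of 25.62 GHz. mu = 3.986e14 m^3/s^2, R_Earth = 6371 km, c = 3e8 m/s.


r = 8.049962e+06 m
v = sqrt(mu/r) = 7036.7437 m/s (worst-case radial velocity)
f = 25.62 GHz = 2.562e+10 Hz
fd = 2*f*v/c = 2*2.562e+10*7036.7437/3.0e+08
fd = 1.2018758e+06 Hz

1.2019e+06 Hz


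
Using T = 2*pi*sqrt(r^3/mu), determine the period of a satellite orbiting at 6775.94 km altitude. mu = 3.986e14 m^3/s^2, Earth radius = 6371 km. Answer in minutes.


r = 13146.9400 km = 1.314694e+07 m
T = 2*pi*sqrt(r^3/mu) = 2*pi*sqrt(2.2723438e+21 / 3.986e14)
T = 15001.9683 s = 250.0328 min

250.0328 minutes


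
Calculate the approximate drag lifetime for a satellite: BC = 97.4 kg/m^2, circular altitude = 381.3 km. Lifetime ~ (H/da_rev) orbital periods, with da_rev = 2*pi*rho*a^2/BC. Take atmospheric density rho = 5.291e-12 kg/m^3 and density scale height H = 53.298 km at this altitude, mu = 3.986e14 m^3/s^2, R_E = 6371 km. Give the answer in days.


a = R_E + alt = 6752.3000 km = 6.7523e+06 m
da_rev = 2*pi*rho*a^2/BC = 2*pi*5.291e-12*(6.7523e+06)^2/97.4 = 15.561883 m per revolution
N = H/da_rev = 53298.0000 m / 15.561883 m = 3424.9070 revolutions
P = 2*pi*sqrt(a^3/mu) = 5521.9035 s
lifetime = N*P = 3424.9070 * 5521.9035 = 1.8912006e+07 s = 218.8890 days

218.8890 days


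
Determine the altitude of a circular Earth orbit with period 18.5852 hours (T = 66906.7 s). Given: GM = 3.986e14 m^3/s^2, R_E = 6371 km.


T = 66906.7 s
r = (mu*T^2/(4*pi^2))^(1/3) = (3.986e14 * 66906.7^2 / (4*pi^2))^(1/3)
r = 3.5620958e+07 m = 35620.9578 km
alt = r - R_E = 35620.9578 - 6371 = 29249.9578 km

29249.9578 km


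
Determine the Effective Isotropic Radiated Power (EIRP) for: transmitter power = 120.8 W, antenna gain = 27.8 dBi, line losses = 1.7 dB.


Pt = 120.8 W = 20.8207 dBW
EIRP = Pt_dBW + Gt - losses = 20.8207 + 27.8 - 1.7 = 46.9207 dBW

46.9207 dBW


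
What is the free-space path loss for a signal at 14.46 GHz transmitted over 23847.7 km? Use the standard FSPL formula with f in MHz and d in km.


f = 14.46 GHz = 14460.0000 MHz
d = 23847.7 km
FSPL = 32.44 + 20*log10(14460.0000) + 20*log10(23847.7)
FSPL = 32.44 + 83.2034 + 87.5489
FSPL = 203.1923 dB

203.1923 dB


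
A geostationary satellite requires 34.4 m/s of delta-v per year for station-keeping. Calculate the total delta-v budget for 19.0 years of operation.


dV = rate * years = 34.4 * 19.0
dV = 653.6000 m/s

653.6000 m/s


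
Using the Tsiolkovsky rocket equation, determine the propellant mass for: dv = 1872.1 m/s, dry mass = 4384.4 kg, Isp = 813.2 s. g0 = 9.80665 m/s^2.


ve = Isp * g0 = 813.2 * 9.80665 = 7974.767780 m/s
mass ratio = exp(dv/ve) = exp(1872.1/7974.767780) = 1.26459627
m_prop = m_dry * (mr - 1) = 4384.4 * (1.26459627 - 1)
m_prop = 1160.0959 kg

1160.0959 kg


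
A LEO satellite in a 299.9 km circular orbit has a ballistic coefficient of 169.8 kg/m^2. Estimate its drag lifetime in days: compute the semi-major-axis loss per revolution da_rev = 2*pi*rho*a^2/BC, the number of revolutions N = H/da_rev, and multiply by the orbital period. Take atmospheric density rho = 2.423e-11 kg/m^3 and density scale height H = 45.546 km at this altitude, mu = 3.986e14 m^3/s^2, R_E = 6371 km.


a = R_E + alt = 6670.9000 km = 6.6709e+06 m
da_rev = 2*pi*rho*a^2/BC = 2*pi*2.423e-11*(6.6709e+06)^2/169.8 = 39.899225 m per revolution
N = H/da_rev = 45546.0000 m / 39.899225 m = 1141.5259 revolutions
P = 2*pi*sqrt(a^3/mu) = 5422.3540 s
lifetime = N*P = 1141.5259 * 5422.3540 = 6.1897577e+06 s = 71.6407 days

71.6407 days


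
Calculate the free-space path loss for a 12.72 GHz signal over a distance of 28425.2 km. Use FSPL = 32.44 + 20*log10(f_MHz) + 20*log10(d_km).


f = 12.72 GHz = 12720.0000 MHz
d = 28425.2 km
FSPL = 32.44 + 20*log10(12720.0000) + 20*log10(28425.2)
FSPL = 32.44 + 82.0897 + 89.0741
FSPL = 203.6038 dB

203.6038 dB


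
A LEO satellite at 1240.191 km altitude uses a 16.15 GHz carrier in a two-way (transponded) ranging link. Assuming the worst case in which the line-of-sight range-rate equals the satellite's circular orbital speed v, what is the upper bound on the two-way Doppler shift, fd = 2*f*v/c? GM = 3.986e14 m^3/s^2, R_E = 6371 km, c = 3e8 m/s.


r = 7.611191e+06 m
v = sqrt(mu/r) = 7236.7295 m/s (worst-case radial velocity)
f = 16.15 GHz = 1.615e+10 Hz
fd = 2*f*v/c = 2*1.615e+10*7236.7295/3.0e+08
fd = 779154.5381 Hz

779154.5381 Hz


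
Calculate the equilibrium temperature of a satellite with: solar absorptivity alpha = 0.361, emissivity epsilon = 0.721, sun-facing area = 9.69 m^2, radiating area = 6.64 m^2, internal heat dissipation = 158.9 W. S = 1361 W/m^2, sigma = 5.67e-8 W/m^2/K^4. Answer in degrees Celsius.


Numerator = alpha*S*A_sun + Q_int = 0.361*1361*9.69 + 158.9 = 4919.8005 W
Denominator = eps*sigma*A_rad = 0.721*5.67e-8*6.64 = 2.7144785e-07 W/K^4
T^4 = 1.8124294e+10 K^4
T = 366.9148 K = 93.7648 C

93.7648 degrees Celsius


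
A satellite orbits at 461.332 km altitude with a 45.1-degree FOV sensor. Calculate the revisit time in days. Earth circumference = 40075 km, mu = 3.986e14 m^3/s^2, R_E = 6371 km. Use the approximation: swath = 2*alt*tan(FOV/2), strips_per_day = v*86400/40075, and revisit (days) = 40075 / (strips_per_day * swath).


swath = 2*461.332*tan(0.3935717) = 383.1236 km
v = sqrt(mu/r) = 7638.0794 m/s = 7.6381 km/s
strips/day = v*86400/40075 = 7.6381*86400/40075 = 16.4674
coverage/day = strips * swath = 16.4674 * 383.1236 = 6309.0401 km
revisit = 40075 / 6309.0401 = 6.3520 days

6.3520 days


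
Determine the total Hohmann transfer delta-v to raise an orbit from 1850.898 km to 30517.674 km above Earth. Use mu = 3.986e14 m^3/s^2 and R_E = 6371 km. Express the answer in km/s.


r1 = 8221.8980 km = 8.221898e+06 m
r2 = 36888.6740 km = 3.6888674e+07 m
dv1 = sqrt(mu/r1)*(sqrt(2*r2/(r1+r2)) - 1) = 1941.6272 m/s
dv2 = sqrt(mu/r2)*(1 - sqrt(2*r1/(r1+r2))) = 1302.5194 m/s
total dv = |dv1| + |dv2| = 1941.6272 + 1302.5194 = 3244.1466 m/s = 3.2441 km/s

3.2441 km/s


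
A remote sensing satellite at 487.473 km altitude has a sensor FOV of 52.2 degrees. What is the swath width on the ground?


FOV = 52.2 deg = 0.9110619 rad
swath = 2 * alt * tan(FOV/2) = 2 * 487.473 * tan(0.4555309)
swath = 2 * 487.473 * 0.4898949
swath = 477.6211 km

477.6211 km


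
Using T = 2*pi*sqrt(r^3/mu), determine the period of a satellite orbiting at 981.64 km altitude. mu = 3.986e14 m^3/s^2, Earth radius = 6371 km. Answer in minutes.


r = 7352.6400 km = 7.35264e+06 m
T = 2*pi*sqrt(r^3/mu) = 2*pi*sqrt(3.9749339e+20 / 3.986e14)
T = 6274.4574 s = 104.5743 min

104.5743 minutes


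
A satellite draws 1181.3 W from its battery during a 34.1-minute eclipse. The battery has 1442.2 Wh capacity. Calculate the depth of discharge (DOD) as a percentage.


E_used = P * t / 60 = 1181.3 * 34.1 / 60 = 671.3722 Wh
DOD = E_used / E_total * 100 = 671.3722 / 1442.2 * 100
DOD = 46.5519 %

46.5519 %


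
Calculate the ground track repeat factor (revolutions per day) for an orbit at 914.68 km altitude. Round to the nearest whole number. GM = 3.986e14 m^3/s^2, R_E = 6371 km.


r = 7.28568e+06 m
T = 2*pi*sqrt(r^3/mu) = 6188.9412 s = 103.1490 min
revs/day = 1440 / 103.1490 = 13.9604
Rounded: 14 revolutions per day

14 revolutions per day


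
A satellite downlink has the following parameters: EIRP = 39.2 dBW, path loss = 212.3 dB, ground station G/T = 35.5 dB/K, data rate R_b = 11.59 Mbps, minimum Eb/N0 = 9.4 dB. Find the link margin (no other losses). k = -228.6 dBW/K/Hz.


C/N0 = EIRP - FSPL + G/T - k = 39.2 - 212.3 + 35.5 - (-228.6)
C/N0 = 91.0000 dB-Hz
R_b = 11.59 Mbps = 1.159e+07 bps -> 10*log10(R_b) = 70.6408 dB-Hz
Eb/N0 = C/N0 - 10*log10(R_b) = 91.0000 - 70.6408 = 20.3592 dB
Margin = Eb/N0 - Eb/N0_req = 20.3592 - 9.4 = 10.9592 dB (link closes)

10.9592 dB


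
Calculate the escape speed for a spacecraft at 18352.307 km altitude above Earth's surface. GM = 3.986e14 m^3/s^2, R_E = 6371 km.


r = 6371.0 + 18352.307 = 24723.3070 km = 2.4723307e+07 m
v_esc = sqrt(2*mu/r) = sqrt(2*3.986e14 / 2.4723307e+07)
v_esc = 5678.4573 m/s = 5.6785 km/s

5.6785 km/s


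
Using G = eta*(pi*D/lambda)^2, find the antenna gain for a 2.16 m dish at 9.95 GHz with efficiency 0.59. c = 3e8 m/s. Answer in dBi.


lambda = c/f = 3e8 / 9.95e+09 = 0.03015075 m
G = eta*(pi*D/lambda)^2 = 0.59*(pi*2.16/0.03015075)^2
G = 29885.6641 (linear)
G = 10*log10(29885.6641) = 44.7546 dBi

44.7546 dBi


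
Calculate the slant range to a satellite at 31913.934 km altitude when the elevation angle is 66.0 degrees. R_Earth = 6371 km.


h = 31913.934 km, el = 66.0 deg
d = -R_E*sin(el) + sqrt((R_E*sin(el))^2 + 2*R_E*h + h^2)
d = -6371.0000*sin(1.1519) + sqrt((6371.0000*0.9135455)^2 + 2*6371.0000*31913.934 + 31913.934^2)
d = 32376.9384 km

32376.9384 km


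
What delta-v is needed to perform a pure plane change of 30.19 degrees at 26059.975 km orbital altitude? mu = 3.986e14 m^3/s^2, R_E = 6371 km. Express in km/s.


r = 32430.9750 km = 3.2430975e+07 m
V = sqrt(mu/r) = 3505.8122 m/s
di = 30.19 deg = 0.5269149 rad
dV = 2*V*sin(di/2) = 2*3505.8122*sin(0.2634575)
dV = 1825.9690 m/s = 1.8260 km/s

1.8260 km/s


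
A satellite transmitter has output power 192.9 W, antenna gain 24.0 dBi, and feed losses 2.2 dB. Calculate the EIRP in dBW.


Pt = 192.9 W = 22.8533 dBW
EIRP = Pt_dBW + Gt - losses = 22.8533 + 24.0 - 2.2 = 44.6533 dBW

44.6533 dBW


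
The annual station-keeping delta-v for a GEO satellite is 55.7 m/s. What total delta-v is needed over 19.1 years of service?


dV = rate * years = 55.7 * 19.1
dV = 1063.8700 m/s

1063.8700 m/s


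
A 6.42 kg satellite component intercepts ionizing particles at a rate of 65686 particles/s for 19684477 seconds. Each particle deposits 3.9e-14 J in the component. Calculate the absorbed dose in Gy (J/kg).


Total energy deposited = rate * time * E_per
  = 65686 * 19684477 * 3.9e-14 = 0.05042679 J
Dose = E_total / mass = 0.05042679 / 6.42
Dose = 0.00785464 Gy

0.0079 Gy


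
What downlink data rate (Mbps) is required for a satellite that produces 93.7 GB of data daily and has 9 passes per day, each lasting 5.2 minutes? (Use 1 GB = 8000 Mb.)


total contact time = 9 * 5.2 * 60 = 2808.0000 s
data = 93.7 GB = 749600.0000 Mb
rate = 749600.0000 / 2808.0000 = 266.9516 Mbps

266.9516 Mbps


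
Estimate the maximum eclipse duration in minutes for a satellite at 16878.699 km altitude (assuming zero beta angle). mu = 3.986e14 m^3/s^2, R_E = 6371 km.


r = 23249.6990 km
T = 588.0117 min
Eclipse fraction = arcsin(R_E/r)/pi = arcsin(6371.0000/23249.6990)/pi
= arcsin(0.2740251)/pi = 0.08835512
Eclipse duration = 0.08835512 * 588.0117 = 51.9538 min

51.9538 minutes


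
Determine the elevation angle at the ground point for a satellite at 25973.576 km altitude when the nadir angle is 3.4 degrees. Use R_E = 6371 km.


r = R_E + alt = 32344.5760 km
Law of sines in the satellite / Earth-center / ground-point triangle:
  sin(nadir)/R_E = sin(90 + el)/r  =>  cos(el) = (r/R_E)*sin(nadir)
cos(el) = (32344.5760 / 6371.0000) * sin(3.4 deg) = 0.3010892
el = arccos(0.3010892) = 72.4770 deg
(Earth-central angle = 90 - nadir - el = 14.1230 deg)

72.4770 degrees


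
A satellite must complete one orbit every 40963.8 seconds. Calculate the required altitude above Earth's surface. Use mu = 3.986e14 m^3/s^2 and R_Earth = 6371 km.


T = 40963.8 s
r = (mu*T^2/(4*pi^2))^(1/3) = (3.986e14 * 40963.8^2 / (4*pi^2))^(1/3)
r = 2.5683804e+07 m = 25683.8038 km
alt = r - R_E = 25683.8038 - 6371 = 19312.8038 km

19312.8038 km


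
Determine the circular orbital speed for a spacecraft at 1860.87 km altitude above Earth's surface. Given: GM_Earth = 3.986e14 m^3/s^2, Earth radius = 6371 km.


r = R_E + alt = 6371.0 + 1860.87 = 8231.8700 km = 8.23187e+06 m
v = sqrt(mu/r) = sqrt(3.986e14 / 8.23187e+06) = 6958.5603 m/s = 6.9586 km/s

6.9586 km/s


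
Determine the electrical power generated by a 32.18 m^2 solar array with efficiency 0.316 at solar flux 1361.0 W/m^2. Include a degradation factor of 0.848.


P = area * eta * S * degradation
P = 32.18 * 0.316 * 1361.0 * 0.848
P = 11736.1891 W

11736.1891 W


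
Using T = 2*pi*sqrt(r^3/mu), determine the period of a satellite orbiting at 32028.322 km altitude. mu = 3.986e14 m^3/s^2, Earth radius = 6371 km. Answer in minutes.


r = 38399.3220 km = 3.8399322e+07 m
T = 2*pi*sqrt(r^3/mu) = 2*pi*sqrt(5.6620105e+22 / 3.986e14)
T = 74885.2968 s = 1248.0883 min

1248.0883 minutes


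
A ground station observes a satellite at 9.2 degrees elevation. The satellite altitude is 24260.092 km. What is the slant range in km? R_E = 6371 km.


h = 24260.092 km, el = 9.2 deg
d = -R_E*sin(el) + sqrt((R_E*sin(el))^2 + 2*R_E*h + h^2)
d = -6371.0000*sin(0.1605703) + sqrt((6371.0000*0.1598812)^2 + 2*6371.0000*24260.092 + 24260.092^2)
d = 28959.9177 km

28959.9177 km


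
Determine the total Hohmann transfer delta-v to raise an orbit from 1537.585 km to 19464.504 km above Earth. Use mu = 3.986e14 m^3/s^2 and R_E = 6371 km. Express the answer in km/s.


r1 = 7908.5850 km = 7.908585e+06 m
r2 = 25835.5040 km = 2.5835504e+07 m
dv1 = sqrt(mu/r1)*(sqrt(2*r2/(r1+r2)) - 1) = 1685.6816 m/s
dv2 = sqrt(mu/r2)*(1 - sqrt(2*r1/(r1+r2))) = 1238.6816 m/s
total dv = |dv1| + |dv2| = 1685.6816 + 1238.6816 = 2924.3632 m/s = 2.9244 km/s

2.9244 km/s


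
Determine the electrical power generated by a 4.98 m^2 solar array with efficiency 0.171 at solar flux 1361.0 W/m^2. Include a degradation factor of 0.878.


P = area * eta * S * degradation
P = 4.98 * 0.171 * 1361.0 * 0.878
P = 1017.6023 W

1017.6023 W


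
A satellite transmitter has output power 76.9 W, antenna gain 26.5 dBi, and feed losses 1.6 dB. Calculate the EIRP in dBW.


Pt = 76.9 W = 18.8593 dBW
EIRP = Pt_dBW + Gt - losses = 18.8593 + 26.5 - 1.6 = 43.7593 dBW

43.7593 dBW


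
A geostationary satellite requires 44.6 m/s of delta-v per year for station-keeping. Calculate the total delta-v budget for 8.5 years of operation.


dV = rate * years = 44.6 * 8.5
dV = 379.1000 m/s

379.1000 m/s


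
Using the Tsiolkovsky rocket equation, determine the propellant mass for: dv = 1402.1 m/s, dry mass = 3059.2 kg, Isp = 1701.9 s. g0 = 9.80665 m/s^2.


ve = Isp * g0 = 1701.9 * 9.80665 = 16689.937635 m/s
mass ratio = exp(dv/ve) = exp(1402.1/16689.937635) = 1.08763836
m_prop = m_dry * (mr - 1) = 3059.2 * (1.08763836 - 1)
m_prop = 268.1033 kg

268.1033 kg


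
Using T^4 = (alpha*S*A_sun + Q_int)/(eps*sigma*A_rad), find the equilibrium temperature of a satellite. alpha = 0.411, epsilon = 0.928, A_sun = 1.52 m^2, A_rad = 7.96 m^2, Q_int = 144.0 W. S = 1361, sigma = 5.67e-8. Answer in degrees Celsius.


Numerator = alpha*S*A_sun + Q_int = 0.411*1361*1.52 + 144.0 = 994.2439 W
Denominator = eps*sigma*A_rad = 0.928*5.67e-8*7.96 = 4.188361e-07 W/K^4
T^4 = 2.3738258e+09 K^4
T = 220.7304 K = -52.4196 C

-52.4196 degrees Celsius


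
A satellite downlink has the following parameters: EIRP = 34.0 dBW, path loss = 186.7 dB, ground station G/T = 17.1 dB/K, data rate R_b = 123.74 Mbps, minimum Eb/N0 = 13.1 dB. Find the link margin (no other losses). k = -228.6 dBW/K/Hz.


C/N0 = EIRP - FSPL + G/T - k = 34.0 - 186.7 + 17.1 - (-228.6)
C/N0 = 93.0000 dB-Hz
R_b = 123.74 Mbps = 1.2374e+08 bps -> 10*log10(R_b) = 80.9251 dB-Hz
Eb/N0 = C/N0 - 10*log10(R_b) = 93.0000 - 80.9251 = 12.0749 dB
Margin = Eb/N0 - Eb/N0_req = 12.0749 - 13.1 = -1.0251 dB (negative margin: link does not close)

-1.0251 dB


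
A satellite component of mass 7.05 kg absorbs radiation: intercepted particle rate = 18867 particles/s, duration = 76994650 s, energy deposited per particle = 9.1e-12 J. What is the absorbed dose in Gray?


Total energy deposited = rate * time * E_per
  = 18867 * 76994650 * 9.1e-12 = 13.2192 J
Dose = E_total / mass = 13.2192 / 7.05
Dose = 1.8751 Gy

1.8751 Gy


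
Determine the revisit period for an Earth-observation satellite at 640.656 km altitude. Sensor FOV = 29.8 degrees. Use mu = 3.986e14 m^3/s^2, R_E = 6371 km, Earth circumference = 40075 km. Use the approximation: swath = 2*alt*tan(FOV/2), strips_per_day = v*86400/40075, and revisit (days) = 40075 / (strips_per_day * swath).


swath = 2*640.656*tan(0.2600541) = 340.9308 km
v = sqrt(mu/r) = 7539.7743 m/s = 7.5398 km/s
strips/day = v*86400/40075 = 7.5398*86400/40075 = 16.2554
coverage/day = strips * swath = 16.2554 * 340.9308 = 5541.9774 km
revisit = 40075 / 5541.9774 = 7.2312 days

7.2312 days
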